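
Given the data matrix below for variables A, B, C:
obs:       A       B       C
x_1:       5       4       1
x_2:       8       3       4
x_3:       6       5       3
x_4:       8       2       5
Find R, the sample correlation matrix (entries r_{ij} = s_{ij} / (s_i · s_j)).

Step 1 — column means:
  mean(A) = (5 + 8 + 6 + 8) / 4 = 27/4 = 6.75
  mean(B) = (4 + 3 + 5 + 2) / 4 = 14/4 = 3.5
  mean(C) = (1 + 4 + 3 + 5) / 4 = 13/4 = 3.25

Step 2 — sample variances and covariances s[i,j] = (1/(n-1)) · Σ_k (x_{k,i} - mean_i) · (x_{k,j} - mean_j), with n-1 = 3:
  s[A,A] = ((-1.75)·(-1.75) + (1.25)·(1.25) + (-0.75)·(-0.75) + (1.25)·(1.25)) / 3 = 6.75/3 = 2.25
  s[A,B] = ((-1.75)·(0.5) + (1.25)·(-0.5) + (-0.75)·(1.5) + (1.25)·(-1.5)) / 3 = -4.5/3 = -1.5
  s[A,C] = ((-1.75)·(-2.25) + (1.25)·(0.75) + (-0.75)·(-0.25) + (1.25)·(1.75)) / 3 = 7.25/3 = 2.4167
  s[B,B] = ((0.5)·(0.5) + (-0.5)·(-0.5) + (1.5)·(1.5) + (-1.5)·(-1.5)) / 3 = 5/3 = 1.6667
  s[B,C] = ((0.5)·(-2.25) + (-0.5)·(0.75) + (1.5)·(-0.25) + (-1.5)·(1.75)) / 3 = -4.5/3 = -1.5
  s[C,C] = ((-2.25)·(-2.25) + (0.75)·(0.75) + (-0.25)·(-0.25) + (1.75)·(1.75)) / 3 = 8.75/3 = 2.9167
  Sample standard deviations s_i = √(s[i,i]):
  s(A) = √(2.25) = 1.5
  s(B) = √(1.6667) = 1.291
  s(C) = √(2.9167) = 1.7078

Step 3 — r_{ij} = s_{ij} / (s_i · s_j):
  r[A,A] = 1 (diagonal).
  r[A,B] = -1.5 / (1.5 · 1.291) = -1.5 / 1.9365 = -0.7746
  r[A,C] = 2.4167 / (1.5 · 1.7078) = 2.4167 / 2.5617 = 0.9434
  r[B,B] = 1 (diagonal).
  r[B,C] = -1.5 / (1.291 · 1.7078) = -1.5 / 2.2048 = -0.6803
  r[C,C] = 1 (diagonal).

R is symmetric with unit diagonal. Assembling:

R = [[1, -0.7746, 0.9434],
 [-0.7746, 1, -0.6803],
 [0.9434, -0.6803, 1]]


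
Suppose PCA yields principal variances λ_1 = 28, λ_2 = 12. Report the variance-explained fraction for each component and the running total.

Step 1 — total variance = trace(Sigma) = Σ λ_i = 28 + 12 = 40.

Step 2 — fraction explained by component i = λ_i / Σ λ:
  PC1: 28/40 = 0.7
  PC2: 12/40 = 0.3

Step 3 — cumulative fraction after k components = (λ_1 + ... + λ_k) / Σ λ:
  k = 1: 28/40 = 0.7
  k = 2: (28 + 12)/40 = 40/40 = 1

Summary (fraction, with percent):

explained: PC1 0.7 (70%), PC2 0.3 (30%);  cumulative: 0.7, 1


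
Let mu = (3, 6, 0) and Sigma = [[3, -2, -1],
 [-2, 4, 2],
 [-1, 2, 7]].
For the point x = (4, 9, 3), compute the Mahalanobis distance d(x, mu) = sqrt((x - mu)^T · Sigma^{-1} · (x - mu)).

Step 1 — centre the observation: (x - mu) = (1, 3, 3).

Step 2 — invert Sigma (cofactor / det for 3×3, or solve directly):
  Sigma^{-1} = [[0.5, 0.25, 0],
 [0.25, 0.4167, -0.0833],
 [0, -0.0833, 0.1667]].

Step 3 — form the quadratic (x - mu)^T · Sigma^{-1} · (x - mu):
  Sigma^{-1} · (x - mu) = (1.25, 1.25, 0.25).
  (x - mu)^T · [Sigma^{-1} · (x - mu)] = (1)·(1.25) + (3)·(1.25) + (3)·(0.25) = 5.75.

Step 4 — take square root: d = √(5.75) ≈ 2.3979.

d(x, mu) = √(5.75) ≈ 2.3979


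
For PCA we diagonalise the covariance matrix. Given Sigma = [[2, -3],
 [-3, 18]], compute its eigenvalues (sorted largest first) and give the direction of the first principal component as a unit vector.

Step 1 — characteristic polynomial of 2×2 Sigma:
  det(Sigma - λI) = λ² - trace · λ + det = 0.
  trace = 2 + 18 = 20, det = 2·18 - (-3)² = 27.
Step 2 — discriminant:
  Δ = trace² - 4·det = 400 - 108 = 292.
Step 3 — eigenvalues:
  λ = (trace ± √Δ)/2 = (20 ± 17.088)/2,
  λ_1 = 18.544,  λ_2 = 1.456.

Step 4 — unit eigenvector for λ_1: solve (Sigma - λ_1 I)v = 0. First row:
  (2 - 18.544)·v_x + (-3)·v_y = 0, i.e. (-16.544)·v_x + (-3)·v_y = 0,
  so v ∝ (b, λ_1 - a) = (-3, 16.544); multiply by -1 so the first entry is positive: u = (3, -16.544).
  ||u|| = √((3)² + (-16.544)²) = √(282.7041) ≈ 16.8138,
  v_1 = u/||u|| ≈ (0.1784, -0.984) (||v_1|| = 1).

λ_1 = 18.544,  λ_2 = 1.456;  v_1 ≈ (0.1784, -0.984)


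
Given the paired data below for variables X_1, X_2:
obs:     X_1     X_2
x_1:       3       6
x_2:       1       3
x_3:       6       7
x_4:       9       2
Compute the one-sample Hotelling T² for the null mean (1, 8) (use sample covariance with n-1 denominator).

Step 1 — sample mean vector:
  mean(X_1) = (3 + 1 + 6 + 9) / 4 = 19/4 = 4.75
  mean(X_2) = (6 + 3 + 7 + 2) / 4 = 18/4 = 4.5
  x̄ = (4.75, 4.5),  deviation x̄ - mu_0 = (4.75, 4.5) - (1, 8) = (3.75, -3.5).

Step 2 — sample covariance matrix, S[i,j] = (1/(n-1)) · Σ_k (x_{k,i} - mean_i) · (x_{k,j} - mean_j), divisor n-1 = 3:
  S[X_1,X_1] = ((-1.75)·(-1.75) + (-3.75)·(-3.75) + (1.25)·(1.25) + (4.25)·(4.25)) / 3 = 36.75/3 = 12.25
  S[X_1,X_2] = ((-1.75)·(1.5) + (-3.75)·(-1.5) + (1.25)·(2.5) + (4.25)·(-2.5)) / 3 = -4.5/3 = -1.5
  S[X_2,X_2] = ((1.5)·(1.5) + (-1.5)·(-1.5) + (2.5)·(2.5) + (-2.5)·(-2.5)) / 3 = 17/3 = 5.6667
  S = [[12.25, -1.5],
 [-1.5, 5.6667]].

Step 3 — invert S. det(S) = 12.25·5.6667 - (-1.5)² = 67.1667.
  S^{-1} = (1/det) · [[d, -b], [-b, a]] = [[0.0844, 0.0223],
 [0.0223, 0.1824]].

Step 4 — quadratic form (x̄ - mu_0)^T · S^{-1} · (x̄ - mu_0):
  S^{-1} · (x̄ - mu_0) = (0.2382, -0.5546),
  (x̄ - mu_0)^T · [...] = (3.75)·(0.2382) + (-3.5)·(-0.5546) = 2.8344.

Step 5 — scale by n: T² = 4 · 2.8344 = 11.3375.

T² ≈ 11.3375


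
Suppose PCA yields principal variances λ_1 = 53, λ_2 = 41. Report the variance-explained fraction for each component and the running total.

Step 1 — total variance = trace(Sigma) = Σ λ_i = 53 + 41 = 94.

Step 2 — fraction explained by component i = λ_i / Σ λ:
  PC1: 53/94 = 0.5638
  PC2: 41/94 = 0.4362

Step 3 — cumulative fraction after k components = (λ_1 + ... + λ_k) / Σ λ:
  k = 1: 53/94 = 0.5638
  k = 2: (53 + 41)/94 = 94/94 = 1

Summary (fraction, with percent):

explained: PC1 0.5638 (56.38%), PC2 0.4362 (43.62%);  cumulative: 0.5638, 1


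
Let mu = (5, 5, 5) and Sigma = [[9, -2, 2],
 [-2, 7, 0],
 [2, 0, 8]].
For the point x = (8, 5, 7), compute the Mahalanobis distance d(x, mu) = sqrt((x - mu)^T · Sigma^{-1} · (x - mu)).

Step 1 — centre the observation: (x - mu) = (3, 0, 2).

Step 2 — invert Sigma (cofactor / det for 3×3, or solve directly):
  Sigma^{-1} = [[0.1261, 0.036, -0.0315],
 [0.036, 0.1532, -0.009],
 [-0.0315, -0.009, 0.1329]].

Step 3 — form the quadratic (x - mu)^T · Sigma^{-1} · (x - mu):
  Sigma^{-1} · (x - mu) = (0.3153, 0.0901, 0.1712).
  (x - mu)^T · [Sigma^{-1} · (x - mu)] = (3)·(0.3153) + (0)·(0.0901) + (2)·(0.1712) = 1.2883.

Step 4 — take square root: d = √(1.2883) ≈ 1.135.

d(x, mu) = √(1.2883) ≈ 1.135


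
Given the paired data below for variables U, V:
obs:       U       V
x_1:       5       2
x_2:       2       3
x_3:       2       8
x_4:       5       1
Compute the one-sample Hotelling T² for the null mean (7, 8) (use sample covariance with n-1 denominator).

Step 1 — sample mean vector:
  mean(U) = (5 + 2 + 2 + 5) / 4 = 14/4 = 3.5
  mean(V) = (2 + 3 + 8 + 1) / 4 = 14/4 = 3.5
  x̄ = (3.5, 3.5),  deviation x̄ - mu_0 = (3.5, 3.5) - (7, 8) = (-3.5, -4.5).

Step 2 — sample covariance matrix, S[i,j] = (1/(n-1)) · Σ_k (x_{k,i} - mean_i) · (x_{k,j} - mean_j), divisor n-1 = 3:
  S[U,U] = ((1.5)·(1.5) + (-1.5)·(-1.5) + (-1.5)·(-1.5) + (1.5)·(1.5)) / 3 = 9/3 = 3
  S[U,V] = ((1.5)·(-1.5) + (-1.5)·(-0.5) + (-1.5)·(4.5) + (1.5)·(-2.5)) / 3 = -12/3 = -4
  S[V,V] = ((-1.5)·(-1.5) + (-0.5)·(-0.5) + (4.5)·(4.5) + (-2.5)·(-2.5)) / 3 = 29/3 = 9.6667
  S = [[3, -4],
 [-4, 9.6667]].

Step 3 — invert S. det(S) = 3·9.6667 - (-4)² = 13.
  S^{-1} = (1/det) · [[d, -b], [-b, a]] = [[0.7436, 0.3077],
 [0.3077, 0.2308]].

Step 4 — quadratic form (x̄ - mu_0)^T · S^{-1} · (x̄ - mu_0):
  S^{-1} · (x̄ - mu_0) = (-3.9872, -2.1154),
  (x̄ - mu_0)^T · [...] = (-3.5)·(-3.9872) + (-4.5)·(-2.1154) = 23.4744.

Step 5 — scale by n: T² = 4 · 23.4744 = 93.8974.

T² ≈ 93.8974


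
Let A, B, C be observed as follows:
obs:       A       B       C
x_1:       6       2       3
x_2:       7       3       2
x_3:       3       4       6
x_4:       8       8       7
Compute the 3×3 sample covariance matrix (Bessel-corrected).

Step 1 — column means:
  mean(A) = (6 + 7 + 3 + 8) / 4 = 24/4 = 6
  mean(B) = (2 + 3 + 4 + 8) / 4 = 17/4 = 4.25
  mean(C) = (3 + 2 + 6 + 7) / 4 = 18/4 = 4.5

Step 2 — sample covariance S[i,j] = (1/(n-1)) · Σ_k (x_{k,i} - mean_i) · (x_{k,j} - mean_j), with n-1 = 3.
  S[A,A] = ((0)·(0) + (1)·(1) + (-3)·(-3) + (2)·(2)) / 3 = 14/3 = 4.6667
  S[A,B] = ((0)·(-2.25) + (1)·(-1.25) + (-3)·(-0.25) + (2)·(3.75)) / 3 = 7/3 = 2.3333
  S[A,C] = ((0)·(-1.5) + (1)·(-2.5) + (-3)·(1.5) + (2)·(2.5)) / 3 = -2/3 = -0.6667
  S[B,B] = ((-2.25)·(-2.25) + (-1.25)·(-1.25) + (-0.25)·(-0.25) + (3.75)·(3.75)) / 3 = 20.75/3 = 6.9167
  S[B,C] = ((-2.25)·(-1.5) + (-1.25)·(-2.5) + (-0.25)·(1.5) + (3.75)·(2.5)) / 3 = 15.5/3 = 5.1667
  S[C,C] = ((-1.5)·(-1.5) + (-2.5)·(-2.5) + (1.5)·(1.5) + (2.5)·(2.5)) / 3 = 17/3 = 5.6667

S is symmetric (S[j,i] = S[i,j]). Assembling:

S = [[4.6667, 2.3333, -0.6667],
 [2.3333, 6.9167, 5.1667],
 [-0.6667, 5.1667, 5.6667]]


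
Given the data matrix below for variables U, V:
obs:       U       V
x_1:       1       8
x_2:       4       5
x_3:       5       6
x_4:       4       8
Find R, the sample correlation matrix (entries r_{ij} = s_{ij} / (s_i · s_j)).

Step 1 — column means:
  mean(U) = (1 + 4 + 5 + 4) / 4 = 14/4 = 3.5
  mean(V) = (8 + 5 + 6 + 8) / 4 = 27/4 = 6.75

Step 2 — sample variances and covariances s[i,j] = (1/(n-1)) · Σ_k (x_{k,i} - mean_i) · (x_{k,j} - mean_j), with n-1 = 3:
  s[U,U] = ((-2.5)·(-2.5) + (0.5)·(0.5) + (1.5)·(1.5) + (0.5)·(0.5)) / 3 = 9/3 = 3
  s[U,V] = ((-2.5)·(1.25) + (0.5)·(-1.75) + (1.5)·(-0.75) + (0.5)·(1.25)) / 3 = -4.5/3 = -1.5
  s[V,V] = ((1.25)·(1.25) + (-1.75)·(-1.75) + (-0.75)·(-0.75) + (1.25)·(1.25)) / 3 = 6.75/3 = 2.25
  Sample standard deviations s_i = √(s[i,i]):
  s(U) = √(3) = 1.7321
  s(V) = √(2.25) = 1.5

Step 3 — r_{ij} = s_{ij} / (s_i · s_j):
  r[U,U] = 1 (diagonal).
  r[U,V] = -1.5 / (1.7321 · 1.5) = -1.5 / 2.5981 = -0.5774
  r[V,V] = 1 (diagonal).

R is symmetric with unit diagonal. Assembling:

R = [[1, -0.5774],
 [-0.5774, 1]]


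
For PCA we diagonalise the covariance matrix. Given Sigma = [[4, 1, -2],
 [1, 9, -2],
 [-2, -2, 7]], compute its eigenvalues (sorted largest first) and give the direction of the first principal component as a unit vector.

Step 1 — characteristic polynomial p(λ) = det(λI - Sigma) = λ³ - tr·λ² + c_1·λ - det, where tr = trace, c_1 = sum of the principal 2×2 minors, det = det(Sigma):
  tr = 4 + 9 + 7 = 20,
  c_1 = (4·9 - (1)²) + (4·7 - (-2)²) + (9·7 - (-2)²) = 35 + 24 + 59 = 118,
  det = 4·(9·7 - (-2)²) - (1)·((1)·7 - (-2)·(-2)) + (-2)·((1)·(-2) - 9·(-2)) = 4·(59) - (1)·(3) + (-2)·(16) = 201.
  So p(λ) = λ³ - 20λ² + 118λ - 201.
Step 2 — look for an integer root (rational root theorem: any rational root is an integer divisor of 201). Testing λ = 3:
  p(3) = 27 - 180 + 354 - 201 = 0  ✓
  Dividing out (λ - 3): p(λ) = (λ - 3)(λ² - 17λ + 67).
Step 3 — remaining eigenvalues from the quadratic λ² - 17λ + 67 = 0:
  Δ = 17² - 4·67 = 289 - 268 = 21,  λ = (17 ± √21)/2 = (17 ± 4.5826)/2 ≈ 10.7913 or 6.2087.
  Sorted: λ_1 = 10.7913,  λ_2 = 6.2087,  λ_3 = 3  (check: sum = 20 = tr ✓).

Step 4 — unit eigenvector for λ_1 ≈ 10.7913: v spans the null space of (Sigma - λ_1 I), whose rows are
  r_1 = (-6.7913, 1, -2),  r_2 = (1, -1.7913, -2),  r_3 = (-2, -2, -3.7913).
  v is orthogonal to every row, so take v ∝ r_1 × r_2 = ((1)·(-2) - (-2)·(-1.7913), (-2)·(1) - (-6.7913)·(-2), (-6.7913)·(-1.7913) - (1)·(1)) ≈ (-5.5826, -15.5826, 11.1652).
  Rescale (multiply by -1 so the first nonzero entry is positive): u = (5.5826, 15.5826, -11.1652).
  ||u|| = √((5.5826)² + (15.5826)² + (-11.1652)²) = √(398.6424) ≈ 19.966,  v_1 = u/||u|| ≈ (0.2796, 0.7805, -0.5592) (||v_1|| = 1).

λ_1 = 10.7913,  λ_2 = 6.2087,  λ_3 = 3;  v_1 ≈ (0.2796, 0.7805, -0.5592)


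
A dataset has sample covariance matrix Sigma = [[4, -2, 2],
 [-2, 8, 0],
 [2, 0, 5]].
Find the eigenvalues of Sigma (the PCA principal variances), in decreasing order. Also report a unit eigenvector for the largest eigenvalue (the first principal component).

Step 1 — characteristic polynomial p(λ) = det(λI - Sigma) = λ³ - tr·λ² + c_1·λ - det, where tr = trace, c_1 = sum of the principal 2×2 minors, det = det(Sigma):
  tr = 4 + 8 + 5 = 17,
  c_1 = (4·8 - (-2)²) + (4·5 - (2)²) + (8·5 - (0)²) = 28 + 16 + 40 = 84,
  det = 4·(8·5 - (0)²) - (-2)·((-2)·5 - (0)·(2)) + (2)·((-2)·(0) - 8·(2)) = 4·(40) - (-2)·(-10) + (2)·(-16) = 108.
  So p(λ) = λ³ - 17λ² + 84λ - 108.
Step 2 — look for an integer root (rational root theorem: any rational root is an integer divisor of 108). Testing λ = 2:
  p(2) = 8 - 68 + 168 - 108 = 0  ✓
  Dividing out (λ - 2): p(λ) = (λ - 2)(λ² - 15λ + 54).
Step 3 — remaining eigenvalues from the quadratic λ² - 15λ + 54 = 0:
  Δ = 15² - 4·54 = 225 - 216 = 9,  λ = (15 ± √9)/2 = (15 ± 3)/2 = 9 or 6.
  Sorted: λ_1 = 9,  λ_2 = 6,  λ_3 = 2  (check: sum = 17 = tr ✓).

Step 4 — unit eigenvector for λ_1 = 9: v spans the null space of (Sigma - λ_1 I), whose rows are
  r_1 = (-5, -2, 2),  r_2 = (-2, -1, 0),  r_3 = (2, 0, -4).
  v is orthogonal to every row, so take v ∝ r_1 × r_2 = ((-2)·(0) - (2)·(-1), (2)·(-2) - (-5)·(0), (-5)·(-1) - (-2)·(-2)) = (2, -4, 1).
  Let u = (2, -4, 1).
  ||u|| = √((2)² + (-4)² + (1)²) = √(21) ≈ 4.5826,  v_1 = u/||u|| ≈ (0.4364, -0.8729, 0.2182) (||v_1|| = 1).

λ_1 = 9,  λ_2 = 6,  λ_3 = 2;  v_1 ≈ (0.4364, -0.8729, 0.2182)


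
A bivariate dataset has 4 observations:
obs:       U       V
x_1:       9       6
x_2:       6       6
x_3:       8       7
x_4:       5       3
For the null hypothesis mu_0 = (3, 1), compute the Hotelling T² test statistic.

Step 1 — sample mean vector:
  mean(U) = (9 + 6 + 8 + 5) / 4 = 28/4 = 7
  mean(V) = (6 + 6 + 7 + 3) / 4 = 22/4 = 5.5
  x̄ = (7, 5.5),  deviation x̄ - mu_0 = (7, 5.5) - (3, 1) = (4, 4.5).

Step 2 — sample covariance matrix, S[i,j] = (1/(n-1)) · Σ_k (x_{k,i} - mean_i) · (x_{k,j} - mean_j), divisor n-1 = 3:
  S[U,U] = ((2)·(2) + (-1)·(-1) + (1)·(1) + (-2)·(-2)) / 3 = 10/3 = 3.3333
  S[U,V] = ((2)·(0.5) + (-1)·(0.5) + (1)·(1.5) + (-2)·(-2.5)) / 3 = 7/3 = 2.3333
  S[V,V] = ((0.5)·(0.5) + (0.5)·(0.5) + (1.5)·(1.5) + (-2.5)·(-2.5)) / 3 = 9/3 = 3
  S = [[3.3333, 2.3333],
 [2.3333, 3]].

Step 3 — invert S. det(S) = 3.3333·3 - (2.3333)² = 4.5556.
  S^{-1} = (1/det) · [[d, -b], [-b, a]] = [[0.6585, -0.5122],
 [-0.5122, 0.7317]].

Step 4 — quadratic form (x̄ - mu_0)^T · S^{-1} · (x̄ - mu_0):
  S^{-1} · (x̄ - mu_0) = (0.3293, 1.2439),
  (x̄ - mu_0)^T · [...] = (4)·(0.3293) + (4.5)·(1.2439) = 6.9146.

Step 5 — scale by n: T² = 4 · 6.9146 = 27.6585.

T² ≈ 27.6585


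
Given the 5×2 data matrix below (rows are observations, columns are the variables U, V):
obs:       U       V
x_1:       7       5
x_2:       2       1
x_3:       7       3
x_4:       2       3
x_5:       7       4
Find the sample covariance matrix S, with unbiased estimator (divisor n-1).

Step 1 — column means:
  mean(U) = (7 + 2 + 7 + 2 + 7) / 5 = 25/5 = 5
  mean(V) = (5 + 1 + 3 + 3 + 4) / 5 = 16/5 = 3.2

Step 2 — sample covariance S[i,j] = (1/(n-1)) · Σ_k (x_{k,i} - mean_i) · (x_{k,j} - mean_j), with n-1 = 4.
  S[U,U] = ((2)·(2) + (-3)·(-3) + (2)·(2) + (-3)·(-3) + (2)·(2)) / 4 = 30/4 = 7.5
  S[U,V] = ((2)·(1.8) + (-3)·(-2.2) + (2)·(-0.2) + (-3)·(-0.2) + (2)·(0.8)) / 4 = 12/4 = 3
  S[V,V] = ((1.8)·(1.8) + (-2.2)·(-2.2) + (-0.2)·(-0.2) + (-0.2)·(-0.2) + (0.8)·(0.8)) / 4 = 8.8/4 = 2.2

S is symmetric (S[j,i] = S[i,j]). Assembling:

S = [[7.5, 3],
 [3, 2.2]]


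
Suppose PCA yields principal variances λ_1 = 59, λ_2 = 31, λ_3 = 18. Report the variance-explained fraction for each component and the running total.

Step 1 — total variance = trace(Sigma) = Σ λ_i = 59 + 31 + 18 = 108.

Step 2 — fraction explained by component i = λ_i / Σ λ:
  PC1: 59/108 = 0.5463
  PC2: 31/108 = 0.287
  PC3: 18/108 = 0.1667

Step 3 — cumulative fraction after k components = (λ_1 + ... + λ_k) / Σ λ:
  k = 1: 59/108 = 0.5463
  k = 2: (59 + 31)/108 = 90/108 = 0.8333
  k = 3: (59 + 31 + 18)/108 = 108/108 = 1

Summary (fraction, with percent):

explained: PC1 0.5463 (54.63%), PC2 0.287 (28.7%), PC3 0.1667 (16.67%);  cumulative: 0.5463, 0.8333, 1


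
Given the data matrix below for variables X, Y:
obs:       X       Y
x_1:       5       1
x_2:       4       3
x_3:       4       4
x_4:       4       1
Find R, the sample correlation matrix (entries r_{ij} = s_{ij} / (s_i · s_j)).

Step 1 — column means:
  mean(X) = (5 + 4 + 4 + 4) / 4 = 17/4 = 4.25
  mean(Y) = (1 + 3 + 4 + 1) / 4 = 9/4 = 2.25

Step 2 — sample variances and covariances s[i,j] = (1/(n-1)) · Σ_k (x_{k,i} - mean_i) · (x_{k,j} - mean_j), with n-1 = 3:
  s[X,X] = ((0.75)·(0.75) + (-0.25)·(-0.25) + (-0.25)·(-0.25) + (-0.25)·(-0.25)) / 3 = 0.75/3 = 0.25
  s[X,Y] = ((0.75)·(-1.25) + (-0.25)·(0.75) + (-0.25)·(1.75) + (-0.25)·(-1.25)) / 3 = -1.25/3 = -0.4167
  s[Y,Y] = ((-1.25)·(-1.25) + (0.75)·(0.75) + (1.75)·(1.75) + (-1.25)·(-1.25)) / 3 = 6.75/3 = 2.25
  Sample standard deviations s_i = √(s[i,i]):
  s(X) = √(0.25) = 0.5
  s(Y) = √(2.25) = 1.5

Step 3 — r_{ij} = s_{ij} / (s_i · s_j):
  r[X,X] = 1 (diagonal).
  r[X,Y] = -0.4167 / (0.5 · 1.5) = -0.4167 / 0.75 = -0.5556
  r[Y,Y] = 1 (diagonal).

R is symmetric with unit diagonal. Assembling:

R = [[1, -0.5556],
 [-0.5556, 1]]


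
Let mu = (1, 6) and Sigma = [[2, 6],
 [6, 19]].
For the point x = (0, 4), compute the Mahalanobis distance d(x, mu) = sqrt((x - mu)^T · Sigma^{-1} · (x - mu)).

Step 1 — centre the observation: (x - mu) = (-1, -2).

Step 2 — invert Sigma. det(Sigma) = 2·19 - (6)² = 2.
  Sigma^{-1} = (1/det) · [[d, -b], [-b, a]] = [[9.5, -3],
 [-3, 1]].

Step 3 — form the quadratic (x - mu)^T · Sigma^{-1} · (x - mu):
  Sigma^{-1} · (x - mu) = (-3.5, 1).
  (x - mu)^T · [Sigma^{-1} · (x - mu)] = (-1)·(-3.5) + (-2)·(1) = 1.5.

Step 4 — take square root: d = √(1.5) ≈ 1.2247.

d(x, mu) = √(1.5) ≈ 1.2247


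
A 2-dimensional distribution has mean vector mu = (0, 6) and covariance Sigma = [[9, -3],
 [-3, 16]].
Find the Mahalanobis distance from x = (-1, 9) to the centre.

Step 1 — centre the observation: (x - mu) = (-1, 3).

Step 2 — invert Sigma. det(Sigma) = 9·16 - (-3)² = 135.
  Sigma^{-1} = (1/det) · [[d, -b], [-b, a]] = [[0.1185, 0.0222],
 [0.0222, 0.0667]].

Step 3 — form the quadratic (x - mu)^T · Sigma^{-1} · (x - mu):
  Sigma^{-1} · (x - mu) = (-0.0519, 0.1778).
  (x - mu)^T · [Sigma^{-1} · (x - mu)] = (-1)·(-0.0519) + (3)·(0.1778) = 0.5852.

Step 4 — take square root: d = √(0.5852) ≈ 0.765.

d(x, mu) = √(0.5852) ≈ 0.765


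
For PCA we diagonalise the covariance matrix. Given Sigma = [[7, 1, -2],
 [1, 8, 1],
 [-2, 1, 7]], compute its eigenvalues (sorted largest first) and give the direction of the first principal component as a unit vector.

Step 1 — characteristic polynomial p(λ) = det(λI - Sigma) = λ³ - tr·λ² + c_1·λ - det, where tr = trace, c_1 = sum of the principal 2×2 minors, det = det(Sigma):
  tr = 7 + 8 + 7 = 22,
  c_1 = (7·8 - (1)²) + (7·7 - (-2)²) + (8·7 - (1)²) = 55 + 45 + 55 = 155,
  det = 7·(8·7 - (1)²) - (1)·((1)·7 - (1)·(-2)) + (-2)·((1)·(1) - 8·(-2)) = 7·(55) - (1)·(9) + (-2)·(17) = 342.
  So p(λ) = λ³ - 22λ² + 155λ - 342.
Step 2 — look for an integer root (rational root theorem: any rational root is an integer divisor of 342). Testing λ = 9:
  p(9) = 729 - 1782 + 1395 - 342 = 0  ✓
  Dividing out (λ - 9): p(λ) = (λ - 9)(λ² - 13λ + 38).
Step 3 — remaining eigenvalues from the quadratic λ² - 13λ + 38 = 0:
  Δ = 13² - 4·38 = 169 - 152 = 17,  λ = (13 ± √17)/2 = (13 ± 4.1231)/2 ≈ 8.5616 or 4.4384.
  Sorted: λ_1 = 9,  λ_2 = 8.5616,  λ_3 = 4.4384  (check: sum = 22 = tr ✓).

Step 4 — unit eigenvector for λ_1 = 9: v spans the null space of (Sigma - λ_1 I), whose rows are
  r_1 = (-2, 1, -2),  r_2 = (1, -1, 1),  r_3 = (-2, 1, -2).
  v is orthogonal to every row, so take v ∝ r_1 × r_2 = ((1)·(1) - (-2)·(-1), (-2)·(1) - (-2)·(1), (-2)·(-1) - (1)·(1)) = (-1, 0, 1).
  Rescale (multiply by -1 so the first nonzero entry is positive): u = (1, 0, -1).
  ||u|| = √((1)² + (0)² + (-1)²) = √(2) ≈ 1.4142,  v_1 = u/||u|| ≈ (0.7071, 0, -0.7071) (||v_1|| = 1).

λ_1 = 9,  λ_2 = 8.5616,  λ_3 = 4.4384;  v_1 ≈ (0.7071, 0, -0.7071)


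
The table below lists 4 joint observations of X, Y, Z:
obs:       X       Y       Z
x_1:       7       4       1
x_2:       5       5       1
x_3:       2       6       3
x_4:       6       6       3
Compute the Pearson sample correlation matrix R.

Step 1 — column means:
  mean(X) = (7 + 5 + 2 + 6) / 4 = 20/4 = 5
  mean(Y) = (4 + 5 + 6 + 6) / 4 = 21/4 = 5.25
  mean(Z) = (1 + 1 + 3 + 3) / 4 = 8/4 = 2

Step 2 — sample variances and covariances s[i,j] = (1/(n-1)) · Σ_k (x_{k,i} - mean_i) · (x_{k,j} - mean_j), with n-1 = 3:
  s[X,X] = ((2)·(2) + (0)·(0) + (-3)·(-3) + (1)·(1)) / 3 = 14/3 = 4.6667
  s[X,Y] = ((2)·(-1.25) + (0)·(-0.25) + (-3)·(0.75) + (1)·(0.75)) / 3 = -4/3 = -1.3333
  s[X,Z] = ((2)·(-1) + (0)·(-1) + (-3)·(1) + (1)·(1)) / 3 = -4/3 = -1.3333
  s[Y,Y] = ((-1.25)·(-1.25) + (-0.25)·(-0.25) + (0.75)·(0.75) + (0.75)·(0.75)) / 3 = 2.75/3 = 0.9167
  s[Y,Z] = ((-1.25)·(-1) + (-0.25)·(-1) + (0.75)·(1) + (0.75)·(1)) / 3 = 3/3 = 1
  s[Z,Z] = ((-1)·(-1) + (-1)·(-1) + (1)·(1) + (1)·(1)) / 3 = 4/3 = 1.3333
  Sample standard deviations s_i = √(s[i,i]):
  s(X) = √(4.6667) = 2.1602
  s(Y) = √(0.9167) = 0.9574
  s(Z) = √(1.3333) = 1.1547

Step 3 — r_{ij} = s_{ij} / (s_i · s_j):
  r[X,X] = 1 (diagonal).
  r[X,Y] = -1.3333 / (2.1602 · 0.9574) = -1.3333 / 2.0683 = -0.6447
  r[X,Z] = -1.3333 / (2.1602 · 1.1547) = -1.3333 / 2.4944 = -0.5345
  r[Y,Y] = 1 (diagonal).
  r[Y,Z] = 1 / (0.9574 · 1.1547) = 1 / 1.1055 = 0.9045
  r[Z,Z] = 1 (diagonal).

R is symmetric with unit diagonal. Assembling:

R = [[1, -0.6447, -0.5345],
 [-0.6447, 1, 0.9045],
 [-0.5345, 0.9045, 1]]


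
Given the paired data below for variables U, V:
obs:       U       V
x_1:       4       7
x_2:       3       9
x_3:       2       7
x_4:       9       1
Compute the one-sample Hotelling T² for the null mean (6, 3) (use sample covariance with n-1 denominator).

Step 1 — sample mean vector:
  mean(U) = (4 + 3 + 2 + 9) / 4 = 18/4 = 4.5
  mean(V) = (7 + 9 + 7 + 1) / 4 = 24/4 = 6
  x̄ = (4.5, 6),  deviation x̄ - mu_0 = (4.5, 6) - (6, 3) = (-1.5, 3).

Step 2 — sample covariance matrix, S[i,j] = (1/(n-1)) · Σ_k (x_{k,i} - mean_i) · (x_{k,j} - mean_j), divisor n-1 = 3:
  S[U,U] = ((-0.5)·(-0.5) + (-1.5)·(-1.5) + (-2.5)·(-2.5) + (4.5)·(4.5)) / 3 = 29/3 = 9.6667
  S[U,V] = ((-0.5)·(1) + (-1.5)·(3) + (-2.5)·(1) + (4.5)·(-5)) / 3 = -30/3 = -10
  S[V,V] = ((1)·(1) + (3)·(3) + (1)·(1) + (-5)·(-5)) / 3 = 36/3 = 12
  S = [[9.6667, -10],
 [-10, 12]].

Step 3 — invert S. det(S) = 9.6667·12 - (-10)² = 16.
  S^{-1} = (1/det) · [[d, -b], [-b, a]] = [[0.75, 0.625],
 [0.625, 0.6042]].

Step 4 — quadratic form (x̄ - mu_0)^T · S^{-1} · (x̄ - mu_0):
  S^{-1} · (x̄ - mu_0) = (0.75, 0.875),
  (x̄ - mu_0)^T · [...] = (-1.5)·(0.75) + (3)·(0.875) = 1.5.

Step 5 — scale by n: T² = 4 · 1.5 = 6.

T² ≈ 6


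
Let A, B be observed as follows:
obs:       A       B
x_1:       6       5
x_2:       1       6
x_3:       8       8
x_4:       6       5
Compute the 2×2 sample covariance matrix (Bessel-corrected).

Step 1 — column means:
  mean(A) = (6 + 1 + 8 + 6) / 4 = 21/4 = 5.25
  mean(B) = (5 + 6 + 8 + 5) / 4 = 24/4 = 6

Step 2 — sample covariance S[i,j] = (1/(n-1)) · Σ_k (x_{k,i} - mean_i) · (x_{k,j} - mean_j), with n-1 = 3.
  S[A,A] = ((0.75)·(0.75) + (-4.25)·(-4.25) + (2.75)·(2.75) + (0.75)·(0.75)) / 3 = 26.75/3 = 8.9167
  S[A,B] = ((0.75)·(-1) + (-4.25)·(0) + (2.75)·(2) + (0.75)·(-1)) / 3 = 4/3 = 1.3333
  S[B,B] = ((-1)·(-1) + (0)·(0) + (2)·(2) + (-1)·(-1)) / 3 = 6/3 = 2

S is symmetric (S[j,i] = S[i,j]). Assembling:

S = [[8.9167, 1.3333],
 [1.3333, 2]]


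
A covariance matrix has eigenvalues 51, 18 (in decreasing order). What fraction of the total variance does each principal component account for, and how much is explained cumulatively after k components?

Step 1 — total variance = trace(Sigma) = Σ λ_i = 51 + 18 = 69.

Step 2 — fraction explained by component i = λ_i / Σ λ:
  PC1: 51/69 = 0.7391
  PC2: 18/69 = 0.2609

Step 3 — cumulative fraction after k components = (λ_1 + ... + λ_k) / Σ λ:
  k = 1: 51/69 = 0.7391
  k = 2: (51 + 18)/69 = 69/69 = 1

Summary (fraction, with percent):

explained: PC1 0.7391 (73.91%), PC2 0.2609 (26.09%);  cumulative: 0.7391, 1


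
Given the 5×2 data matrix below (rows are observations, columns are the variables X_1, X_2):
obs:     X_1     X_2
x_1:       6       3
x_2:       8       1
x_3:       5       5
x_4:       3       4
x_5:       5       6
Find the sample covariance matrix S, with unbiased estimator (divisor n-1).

Step 1 — column means:
  mean(X_1) = (6 + 8 + 5 + 3 + 5) / 5 = 27/5 = 5.4
  mean(X_2) = (3 + 1 + 5 + 4 + 6) / 5 = 19/5 = 3.8

Step 2 — sample covariance S[i,j] = (1/(n-1)) · Σ_k (x_{k,i} - mean_i) · (x_{k,j} - mean_j), with n-1 = 4.
  S[X_1,X_1] = ((0.6)·(0.6) + (2.6)·(2.6) + (-0.4)·(-0.4) + (-2.4)·(-2.4) + (-0.4)·(-0.4)) / 4 = 13.2/4 = 3.3
  S[X_1,X_2] = ((0.6)·(-0.8) + (2.6)·(-2.8) + (-0.4)·(1.2) + (-2.4)·(0.2) + (-0.4)·(2.2)) / 4 = -9.6/4 = -2.4
  S[X_2,X_2] = ((-0.8)·(-0.8) + (-2.8)·(-2.8) + (1.2)·(1.2) + (0.2)·(0.2) + (2.2)·(2.2)) / 4 = 14.8/4 = 3.7

S is symmetric (S[j,i] = S[i,j]). Assembling:

S = [[3.3, -2.4],
 [-2.4, 3.7]]


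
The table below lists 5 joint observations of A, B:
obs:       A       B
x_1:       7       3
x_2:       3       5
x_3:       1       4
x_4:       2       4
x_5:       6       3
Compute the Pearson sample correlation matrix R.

Step 1 — column means:
  mean(A) = (7 + 3 + 1 + 2 + 6) / 5 = 19/5 = 3.8
  mean(B) = (3 + 5 + 4 + 4 + 3) / 5 = 19/5 = 3.8

Step 2 — sample variances and covariances s[i,j] = (1/(n-1)) · Σ_k (x_{k,i} - mean_i) · (x_{k,j} - mean_j), with n-1 = 4:
  s[A,A] = ((3.2)·(3.2) + (-0.8)·(-0.8) + (-2.8)·(-2.8) + (-1.8)·(-1.8) + (2.2)·(2.2)) / 4 = 26.8/4 = 6.7
  s[A,B] = ((3.2)·(-0.8) + (-0.8)·(1.2) + (-2.8)·(0.2) + (-1.8)·(0.2) + (2.2)·(-0.8)) / 4 = -6.2/4 = -1.55
  s[B,B] = ((-0.8)·(-0.8) + (1.2)·(1.2) + (0.2)·(0.2) + (0.2)·(0.2) + (-0.8)·(-0.8)) / 4 = 2.8/4 = 0.7
  Sample standard deviations s_i = √(s[i,i]):
  s(A) = √(6.7) = 2.5884
  s(B) = √(0.7) = 0.8367

Step 3 — r_{ij} = s_{ij} / (s_i · s_j):
  r[A,A] = 1 (diagonal).
  r[A,B] = -1.55 / (2.5884 · 0.8367) = -1.55 / 2.1656 = -0.7157
  r[B,B] = 1 (diagonal).

R is symmetric with unit diagonal. Assembling:

R = [[1, -0.7157],
 [-0.7157, 1]]


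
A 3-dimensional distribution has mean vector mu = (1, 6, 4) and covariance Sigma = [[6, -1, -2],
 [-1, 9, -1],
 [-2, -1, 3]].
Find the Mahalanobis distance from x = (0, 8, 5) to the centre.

Step 1 — centre the observation: (x - mu) = (-1, 2, 1).

Step 2 — invert Sigma (cofactor / det for 3×3, or solve directly):
  Sigma^{-1} = [[0.2301, 0.0442, 0.1681],
 [0.0442, 0.1239, 0.0708],
 [0.1681, 0.0708, 0.469]].

Step 3 — form the quadratic (x - mu)^T · Sigma^{-1} · (x - mu):
  Sigma^{-1} · (x - mu) = (0.0265, 0.2743, 0.4425).
  (x - mu)^T · [Sigma^{-1} · (x - mu)] = (-1)·(0.0265) + (2)·(0.2743) + (1)·(0.4425) = 0.9646.

Step 4 — take square root: d = √(0.9646) ≈ 0.9821.

d(x, mu) = √(0.9646) ≈ 0.9821


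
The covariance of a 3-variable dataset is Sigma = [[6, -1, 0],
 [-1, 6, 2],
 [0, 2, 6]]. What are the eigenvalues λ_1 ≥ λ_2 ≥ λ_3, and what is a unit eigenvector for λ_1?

Step 1 — characteristic polynomial p(λ) = det(λI - Sigma) = λ³ - tr·λ² + c_1·λ - det, where tr = trace, c_1 = sum of the principal 2×2 minors, det = det(Sigma):
  tr = 6 + 6 + 6 = 18,
  c_1 = (6·6 - (-1)²) + (6·6 - (0)²) + (6·6 - (2)²) = 35 + 36 + 32 = 103,
  det = 6·(6·6 - (2)²) - (-1)·((-1)·6 - (2)·(0)) + (0)·((-1)·(2) - 6·(0)) = 6·(32) - (-1)·(-6) + (0)·(-2) = 186.
  So p(λ) = λ³ - 18λ² + 103λ - 186.
Step 2 — look for an integer root (rational root theorem: any rational root is an integer divisor of 186). Testing λ = 6:
  p(6) = 216 - 648 + 618 - 186 = 0  ✓
  Dividing out (λ - 6): p(λ) = (λ - 6)(λ² - 12λ + 31).
Step 3 — remaining eigenvalues from the quadratic λ² - 12λ + 31 = 0:
  Δ = 12² - 4·31 = 144 - 124 = 20,  λ = (12 ± √20)/2 = (12 ± 4.4721)/2 ≈ 8.2361 or 3.7639.
  Sorted: λ_1 = 8.2361,  λ_2 = 6,  λ_3 = 3.7639  (check: sum = 18 = tr ✓).

Step 4 — unit eigenvector for λ_1 ≈ 8.2361: v spans the null space of (Sigma - λ_1 I), whose rows are
  r_1 = (-2.2361, -1, 0),  r_2 = (-1, -2.2361, 2),  r_3 = (0, 2, -2.2361).
  v is orthogonal to every row, so take v ∝ r_1 × r_2 = ((-1)·(2) - (0)·(-2.2361), (0)·(-1) - (-2.2361)·(2), (-2.2361)·(-2.2361) - (-1)·(-1)) ≈ (-2, 4.4721, 4).
  Rescale (multiply by -1 so the first nonzero entry is positive): u = (2, -4.4721, -4).
  ||u|| = √((2)² + (-4.4721)² + (-4)²) = √(40) ≈ 6.3246,  v_1 = u/||u|| ≈ (0.3162, -0.7071, -0.6325) (||v_1|| = 1).

λ_1 = 8.2361,  λ_2 = 6,  λ_3 = 3.7639;  v_1 ≈ (0.3162, -0.7071, -0.6325)


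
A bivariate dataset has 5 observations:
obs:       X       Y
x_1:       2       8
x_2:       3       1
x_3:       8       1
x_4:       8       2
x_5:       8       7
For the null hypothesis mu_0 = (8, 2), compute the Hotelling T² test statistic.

Step 1 — sample mean vector:
  mean(X) = (2 + 3 + 8 + 8 + 8) / 5 = 29/5 = 5.8
  mean(Y) = (8 + 1 + 1 + 2 + 7) / 5 = 19/5 = 3.8
  x̄ = (5.8, 3.8),  deviation x̄ - mu_0 = (5.8, 3.8) - (8, 2) = (-2.2, 1.8).

Step 2 — sample covariance matrix, S[i,j] = (1/(n-1)) · Σ_k (x_{k,i} - mean_i) · (x_{k,j} - mean_j), divisor n-1 = 4:
  S[X,X] = ((-3.8)·(-3.8) + (-2.8)·(-2.8) + (2.2)·(2.2) + (2.2)·(2.2) + (2.2)·(2.2)) / 4 = 36.8/4 = 9.2
  S[X,Y] = ((-3.8)·(4.2) + (-2.8)·(-2.8) + (2.2)·(-2.8) + (2.2)·(-1.8) + (2.2)·(3.2)) / 4 = -11.2/4 = -2.8
  S[Y,Y] = ((4.2)·(4.2) + (-2.8)·(-2.8) + (-2.8)·(-2.8) + (-1.8)·(-1.8) + (3.2)·(3.2)) / 4 = 46.8/4 = 11.7
  S = [[9.2, -2.8],
 [-2.8, 11.7]].

Step 3 — invert S. det(S) = 9.2·11.7 - (-2.8)² = 99.8.
  S^{-1} = (1/det) · [[d, -b], [-b, a]] = [[0.1172, 0.0281],
 [0.0281, 0.0922]].

Step 4 — quadratic form (x̄ - mu_0)^T · S^{-1} · (x̄ - mu_0):
  S^{-1} · (x̄ - mu_0) = (-0.2074, 0.1042),
  (x̄ - mu_0)^T · [...] = (-2.2)·(-0.2074) + (1.8)·(0.1042) = 0.6439.

Step 5 — scale by n: T² = 5 · 0.6439 = 3.2194.

T² ≈ 3.2194


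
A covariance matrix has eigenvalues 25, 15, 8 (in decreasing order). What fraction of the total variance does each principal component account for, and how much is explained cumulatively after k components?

Step 1 — total variance = trace(Sigma) = Σ λ_i = 25 + 15 + 8 = 48.

Step 2 — fraction explained by component i = λ_i / Σ λ:
  PC1: 25/48 = 0.5208
  PC2: 15/48 = 0.3125
  PC3: 8/48 = 0.1667

Step 3 — cumulative fraction after k components = (λ_1 + ... + λ_k) / Σ λ:
  k = 1: 25/48 = 0.5208
  k = 2: (25 + 15)/48 = 40/48 = 0.8333
  k = 3: (25 + 15 + 8)/48 = 48/48 = 1

Summary (fraction, with percent):

explained: PC1 0.5208 (52.08%), PC2 0.3125 (31.25%), PC3 0.1667 (16.67%);  cumulative: 0.5208, 0.8333, 1


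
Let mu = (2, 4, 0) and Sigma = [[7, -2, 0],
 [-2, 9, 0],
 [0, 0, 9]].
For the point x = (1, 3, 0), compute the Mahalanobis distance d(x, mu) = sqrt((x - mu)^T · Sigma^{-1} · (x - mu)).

Step 1 — centre the observation: (x - mu) = (-1, -1, 0).

Step 2 — invert Sigma (cofactor / det for 3×3, or solve directly):
  Sigma^{-1} = [[0.1525, 0.0339, 0],
 [0.0339, 0.1186, 0],
 [0, 0, 0.1111]].

Step 3 — form the quadratic (x - mu)^T · Sigma^{-1} · (x - mu):
  Sigma^{-1} · (x - mu) = (-0.1864, -0.1525, 0).
  (x - mu)^T · [Sigma^{-1} · (x - mu)] = (-1)·(-0.1864) + (-1)·(-0.1525) + (0)·(0) = 0.339.

Step 4 — take square root: d = √(0.339) ≈ 0.5822.

d(x, mu) = √(0.339) ≈ 0.5822


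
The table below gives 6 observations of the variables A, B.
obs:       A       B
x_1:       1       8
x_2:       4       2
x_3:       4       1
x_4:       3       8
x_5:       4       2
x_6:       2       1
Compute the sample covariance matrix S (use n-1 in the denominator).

Step 1 — column means:
  mean(A) = (1 + 4 + 4 + 3 + 4 + 2) / 6 = 18/6 = 3
  mean(B) = (8 + 2 + 1 + 8 + 2 + 1) / 6 = 22/6 = 3.6667

Step 2 — sample covariance S[i,j] = (1/(n-1)) · Σ_k (x_{k,i} - mean_i) · (x_{k,j} - mean_j), with n-1 = 5.
  S[A,A] = ((-2)·(-2) + (1)·(1) + (1)·(1) + (0)·(0) + (1)·(1) + (-1)·(-1)) / 5 = 8/5 = 1.6
  S[A,B] = ((-2)·(4.3333) + (1)·(-1.6667) + (1)·(-2.6667) + (0)·(4.3333) + (1)·(-1.6667) + (-1)·(-2.6667)) / 5 = -12/5 = -2.4
  S[B,B] = ((4.3333)·(4.3333) + (-1.6667)·(-1.6667) + (-2.6667)·(-2.6667) + (4.3333)·(4.3333) + (-1.6667)·(-1.6667) + (-2.6667)·(-2.6667)) / 5 = 57.3333/5 = 11.4667

S is symmetric (S[j,i] = S[i,j]). Assembling:

S = [[1.6, -2.4],
 [-2.4, 11.4667]]


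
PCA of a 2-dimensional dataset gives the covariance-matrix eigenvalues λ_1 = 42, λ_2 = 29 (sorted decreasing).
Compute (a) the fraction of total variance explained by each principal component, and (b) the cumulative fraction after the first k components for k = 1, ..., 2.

Step 1 — total variance = trace(Sigma) = Σ λ_i = 42 + 29 = 71.

Step 2 — fraction explained by component i = λ_i / Σ λ:
  PC1: 42/71 = 0.5915
  PC2: 29/71 = 0.4085

Step 3 — cumulative fraction after k components = (λ_1 + ... + λ_k) / Σ λ:
  k = 1: 42/71 = 0.5915
  k = 2: (42 + 29)/71 = 71/71 = 1

Summary (fraction, with percent):

explained: PC1 0.5915 (59.15%), PC2 0.4085 (40.85%);  cumulative: 0.5915, 1


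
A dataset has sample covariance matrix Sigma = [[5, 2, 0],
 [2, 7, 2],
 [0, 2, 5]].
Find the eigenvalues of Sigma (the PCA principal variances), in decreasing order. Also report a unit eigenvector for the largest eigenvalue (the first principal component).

Step 1 — characteristic polynomial p(λ) = det(λI - Sigma) = λ³ - tr·λ² + c_1·λ - det, where tr = trace, c_1 = sum of the principal 2×2 minors, det = det(Sigma):
  tr = 5 + 7 + 5 = 17,
  c_1 = (5·7 - (2)²) + (5·5 - (0)²) + (7·5 - (2)²) = 31 + 25 + 31 = 87,
  det = 5·(7·5 - (2)²) - (2)·((2)·5 - (2)·(0)) + (0)·((2)·(2) - 7·(0)) = 5·(31) - (2)·(10) + (0)·(4) = 135.
  So p(λ) = λ³ - 17λ² + 87λ - 135.
Step 2 — look for an integer root (rational root theorem: any rational root is an integer divisor of 135). Testing λ = 3:
  p(3) = 27 - 153 + 261 - 135 = 0  ✓
  Dividing out (λ - 3): p(λ) = (λ - 3)(λ² - 14λ + 45).
Step 3 — remaining eigenvalues from the quadratic λ² - 14λ + 45 = 0:
  Δ = 14² - 4·45 = 196 - 180 = 16,  λ = (14 ± √16)/2 = (14 ± 4)/2 = 9 or 5.
  Sorted: λ_1 = 9,  λ_2 = 5,  λ_3 = 3  (check: sum = 17 = tr ✓).

Step 4 — unit eigenvector for λ_1 = 9: v spans the null space of (Sigma - λ_1 I), whose rows are
  r_1 = (-4, 2, 0),  r_2 = (2, -2, 2),  r_3 = (0, 2, -4).
  v is orthogonal to every row, so take v ∝ r_1 × r_2 = ((2)·(2) - (0)·(-2), (0)·(2) - (-4)·(2), (-4)·(-2) - (2)·(2)) = (4, 8, 4).
  Rescale (divide by 4): u = (1, 2, 1).
  ||u|| = √((1)² + (2)² + (1)²) = √(6) ≈ 2.4495,  v_1 = u/||u|| ≈ (0.4082, 0.8165, 0.4082) (||v_1|| = 1).

λ_1 = 9,  λ_2 = 5,  λ_3 = 3;  v_1 ≈ (0.4082, 0.8165, 0.4082)


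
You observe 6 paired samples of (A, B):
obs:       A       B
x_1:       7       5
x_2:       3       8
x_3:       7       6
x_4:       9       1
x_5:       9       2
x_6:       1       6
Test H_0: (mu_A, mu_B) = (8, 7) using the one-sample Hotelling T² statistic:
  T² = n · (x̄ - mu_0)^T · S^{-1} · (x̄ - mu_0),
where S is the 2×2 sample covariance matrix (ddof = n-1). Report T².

Step 1 — sample mean vector:
  mean(A) = (7 + 3 + 7 + 9 + 9 + 1) / 6 = 36/6 = 6
  mean(B) = (5 + 8 + 6 + 1 + 2 + 6) / 6 = 28/6 = 4.6667
  x̄ = (6, 4.6667),  deviation x̄ - mu_0 = (6, 4.6667) - (8, 7) = (-2, -2.3333).

Step 2 — sample covariance matrix, S[i,j] = (1/(n-1)) · Σ_k (x_{k,i} - mean_i) · (x_{k,j} - mean_j), divisor n-1 = 5:
  S[A,A] = ((1)·(1) + (-3)·(-3) + (1)·(1) + (3)·(3) + (3)·(3) + (-5)·(-5)) / 5 = 54/5 = 10.8
  S[A,B] = ((1)·(0.3333) + (-3)·(3.3333) + (1)·(1.3333) + (3)·(-3.6667) + (3)·(-2.6667) + (-5)·(1.3333)) / 5 = -34/5 = -6.8
  S[B,B] = ((0.3333)·(0.3333) + (3.3333)·(3.3333) + (1.3333)·(1.3333) + (-3.6667)·(-3.6667) + (-2.6667)·(-2.6667) + (1.3333)·(1.3333)) / 5 = 35.3333/5 = 7.0667
  S = [[10.8, -6.8],
 [-6.8, 7.0667]].

Step 3 — invert S. det(S) = 10.8·7.0667 - (-6.8)² = 30.08.
  S^{-1} = (1/det) · [[d, -b], [-b, a]] = [[0.2349, 0.2261],
 [0.2261, 0.359]].

Step 4 — quadratic form (x̄ - mu_0)^T · S^{-1} · (x̄ - mu_0):
  S^{-1} · (x̄ - mu_0) = (-0.9973, -1.2899),
  (x̄ - mu_0)^T · [...] = (-2)·(-0.9973) + (-2.3333)·(-1.2899) = 5.0044.

Step 5 — scale by n: T² = 6 · 5.0044 = 30.0266.

T² ≈ 30.0266


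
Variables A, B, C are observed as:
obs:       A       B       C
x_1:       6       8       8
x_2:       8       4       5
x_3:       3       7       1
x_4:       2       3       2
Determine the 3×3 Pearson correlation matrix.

Step 1 — column means:
  mean(A) = (6 + 8 + 3 + 2) / 4 = 19/4 = 4.75
  mean(B) = (8 + 4 + 7 + 3) / 4 = 22/4 = 5.5
  mean(C) = (8 + 5 + 1 + 2) / 4 = 16/4 = 4

Step 2 — sample variances and covariances s[i,j] = (1/(n-1)) · Σ_k (x_{k,i} - mean_i) · (x_{k,j} - mean_j), with n-1 = 3:
  s[A,A] = ((1.25)·(1.25) + (3.25)·(3.25) + (-1.75)·(-1.75) + (-2.75)·(-2.75)) / 3 = 22.75/3 = 7.5833
  s[A,B] = ((1.25)·(2.5) + (3.25)·(-1.5) + (-1.75)·(1.5) + (-2.75)·(-2.5)) / 3 = 2.5/3 = 0.8333
  s[A,C] = ((1.25)·(4) + (3.25)·(1) + (-1.75)·(-3) + (-2.75)·(-2)) / 3 = 19/3 = 6.3333
  s[B,B] = ((2.5)·(2.5) + (-1.5)·(-1.5) + (1.5)·(1.5) + (-2.5)·(-2.5)) / 3 = 17/3 = 5.6667
  s[B,C] = ((2.5)·(4) + (-1.5)·(1) + (1.5)·(-3) + (-2.5)·(-2)) / 3 = 9/3 = 3
  s[C,C] = ((4)·(4) + (1)·(1) + (-3)·(-3) + (-2)·(-2)) / 3 = 30/3 = 10
  Sample standard deviations s_i = √(s[i,i]):
  s(A) = √(7.5833) = 2.7538
  s(B) = √(5.6667) = 2.3805
  s(C) = √(10) = 3.1623

Step 3 — r_{ij} = s_{ij} / (s_i · s_j):
  r[A,A] = 1 (diagonal).
  r[A,B] = 0.8333 / (2.7538 · 2.3805) = 0.8333 / 6.5553 = 0.1271
  r[A,C] = 6.3333 / (2.7538 · 3.1623) = 6.3333 / 8.7082 = 0.7273
  r[B,B] = 1 (diagonal).
  r[B,C] = 3 / (2.3805 · 3.1623) = 3 / 7.5277 = 0.3985
  r[C,C] = 1 (diagonal).

R is symmetric with unit diagonal. Assembling:

R = [[1, 0.1271, 0.7273],
 [0.1271, 1, 0.3985],
 [0.7273, 0.3985, 1]]


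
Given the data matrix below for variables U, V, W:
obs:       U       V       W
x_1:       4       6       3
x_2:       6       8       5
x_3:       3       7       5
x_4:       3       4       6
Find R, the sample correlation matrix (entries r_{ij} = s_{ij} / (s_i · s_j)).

Step 1 — column means:
  mean(U) = (4 + 6 + 3 + 3) / 4 = 16/4 = 4
  mean(V) = (6 + 8 + 7 + 4) / 4 = 25/4 = 6.25
  mean(W) = (3 + 5 + 5 + 6) / 4 = 19/4 = 4.75

Step 2 — sample variances and covariances s[i,j] = (1/(n-1)) · Σ_k (x_{k,i} - mean_i) · (x_{k,j} - mean_j), with n-1 = 3:
  s[U,U] = ((0)·(0) + (2)·(2) + (-1)·(-1) + (-1)·(-1)) / 3 = 6/3 = 2
  s[U,V] = ((0)·(-0.25) + (2)·(1.75) + (-1)·(0.75) + (-1)·(-2.25)) / 3 = 5/3 = 1.6667
  s[U,W] = ((0)·(-1.75) + (2)·(0.25) + (-1)·(0.25) + (-1)·(1.25)) / 3 = -1/3 = -0.3333
  s[V,V] = ((-0.25)·(-0.25) + (1.75)·(1.75) + (0.75)·(0.75) + (-2.25)·(-2.25)) / 3 = 8.75/3 = 2.9167
  s[V,W] = ((-0.25)·(-1.75) + (1.75)·(0.25) + (0.75)·(0.25) + (-2.25)·(1.25)) / 3 = -1.75/3 = -0.5833
  s[W,W] = ((-1.75)·(-1.75) + (0.25)·(0.25) + (0.25)·(0.25) + (1.25)·(1.25)) / 3 = 4.75/3 = 1.5833
  Sample standard deviations s_i = √(s[i,i]):
  s(U) = √(2) = 1.4142
  s(V) = √(2.9167) = 1.7078
  s(W) = √(1.5833) = 1.2583

Step 3 — r_{ij} = s_{ij} / (s_i · s_j):
  r[U,U] = 1 (diagonal).
  r[U,V] = 1.6667 / (1.4142 · 1.7078) = 1.6667 / 2.4152 = 0.6901
  r[U,W] = -0.3333 / (1.4142 · 1.2583) = -0.3333 / 1.7795 = -0.1873
  r[V,V] = 1 (diagonal).
  r[V,W] = -0.5833 / (1.7078 · 1.2583) = -0.5833 / 2.149 = -0.2714
  r[W,W] = 1 (diagonal).

R is symmetric with unit diagonal. Assembling:

R = [[1, 0.6901, -0.1873],
 [0.6901, 1, -0.2714],
 [-0.1873, -0.2714, 1]]
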